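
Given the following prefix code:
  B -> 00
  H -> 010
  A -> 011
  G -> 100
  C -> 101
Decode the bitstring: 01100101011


Decoding step by step:
Bits 011 -> A
Bits 00 -> B
Bits 101 -> C
Bits 011 -> A


Decoded message: ABCA


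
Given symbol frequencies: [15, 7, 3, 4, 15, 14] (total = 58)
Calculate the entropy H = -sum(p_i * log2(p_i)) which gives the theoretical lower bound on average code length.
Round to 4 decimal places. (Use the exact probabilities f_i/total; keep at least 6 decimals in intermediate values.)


Per-symbol terms -p_i * log2(p_i) with p_i = f_i/58:
  p = 15/58 = 0.258621: log2(p) = -1.951090, -p*log2(p) = 0.504592
  p = 7/58 = 0.120690: log2(p) = -3.050626, -p*log2(p) = 0.368179
  p = 3/58 = 0.051724: log2(p) = -4.273018, -p*log2(p) = 0.221018
  p = 4/58 = 0.068966: log2(p) = -3.857981, -p*log2(p) = 0.266068
  p = 15/58 = 0.258621: log2(p) = -1.951090, -p*log2(p) = 0.504592
  p = 14/58 = 0.241379: log2(p) = -2.050626, -p*log2(p) = 0.494979
H = 0.504592 + 0.368179 + 0.221018 + 0.266068 + 0.504592 + 0.494979 = 2.359428

H = 2.3594 bits/symbol


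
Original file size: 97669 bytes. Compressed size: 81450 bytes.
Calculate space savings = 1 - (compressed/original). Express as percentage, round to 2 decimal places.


ratio = compressed/original = 81450/97669 = 0.833939
savings = 1 - ratio = 1 - 0.833939 = 0.166061
as a percentage: 0.166061 * 100 = 16.61%

Space savings = 1 - 81450/97669 = 16.61%


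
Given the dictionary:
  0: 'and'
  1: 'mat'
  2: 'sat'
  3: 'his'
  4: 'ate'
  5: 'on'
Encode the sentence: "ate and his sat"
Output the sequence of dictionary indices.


Look up each word in the dictionary:
  'ate' -> 4
  'and' -> 0
  'his' -> 3
  'sat' -> 2

Encoded: [4, 0, 3, 2]


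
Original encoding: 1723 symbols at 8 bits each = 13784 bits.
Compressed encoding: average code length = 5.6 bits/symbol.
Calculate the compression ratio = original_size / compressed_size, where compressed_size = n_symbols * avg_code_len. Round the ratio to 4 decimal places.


original_size = n_symbols * orig_bits = 1723 * 8 = 13784 bits
compressed_size = n_symbols * avg_code_len = 1723 * 5.6 = 9648.8 bits
ratio = original_size / compressed_size = 13784 / 9648.8 = 1.4286

Compression ratio = 1.4286


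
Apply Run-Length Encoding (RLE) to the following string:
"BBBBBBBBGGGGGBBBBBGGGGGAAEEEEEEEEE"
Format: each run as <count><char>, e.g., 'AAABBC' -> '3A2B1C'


Scanning runs left to right:
  i=0: run of 'B' x 8 -> '8B'
  i=8: run of 'G' x 5 -> '5G'
  i=13: run of 'B' x 5 -> '5B'
  i=18: run of 'G' x 5 -> '5G'
  i=23: run of 'A' x 2 -> '2A'
  i=25: run of 'E' x 9 -> '9E'

RLE = 8B5G5B5G2A9E


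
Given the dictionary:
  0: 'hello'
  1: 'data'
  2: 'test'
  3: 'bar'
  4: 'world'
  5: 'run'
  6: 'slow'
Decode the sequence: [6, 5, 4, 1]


Look up each index in the dictionary:
  6 -> 'slow'
  5 -> 'run'
  4 -> 'world'
  1 -> 'data'

Decoded: "slow run world data"


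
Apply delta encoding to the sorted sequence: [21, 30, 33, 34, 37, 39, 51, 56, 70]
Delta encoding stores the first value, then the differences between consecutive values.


First value: 21
Deltas:
  30 - 21 = 9
  33 - 30 = 3
  34 - 33 = 1
  37 - 34 = 3
  39 - 37 = 2
  51 - 39 = 12
  56 - 51 = 5
  70 - 56 = 14


Delta encoded: [21, 9, 3, 1, 3, 2, 12, 5, 14]


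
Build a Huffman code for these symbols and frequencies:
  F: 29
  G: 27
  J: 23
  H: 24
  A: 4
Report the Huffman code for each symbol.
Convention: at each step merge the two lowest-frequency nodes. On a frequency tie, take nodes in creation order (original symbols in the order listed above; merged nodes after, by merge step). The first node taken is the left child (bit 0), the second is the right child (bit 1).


Huffman tree construction:
Step 1: Merge A(4) + J(23) = 27
Step 2: Merge H(24) + G(27) = 51
Step 3: Merge (A+J)(27) + F(29) = 56
Step 4: Merge (H+G)(51) + ((A+J)+F)(56) = 107
Read each symbol's code off the tree from the root (left child = 0, right child = 1).

Codes:
  F: 11 (length 2)
  G: 01 (length 2)
  J: 101 (length 3)
  H: 00 (length 2)
  A: 100 (length 3)
Average code length: 241/107 = 2.2523 bits/symbol


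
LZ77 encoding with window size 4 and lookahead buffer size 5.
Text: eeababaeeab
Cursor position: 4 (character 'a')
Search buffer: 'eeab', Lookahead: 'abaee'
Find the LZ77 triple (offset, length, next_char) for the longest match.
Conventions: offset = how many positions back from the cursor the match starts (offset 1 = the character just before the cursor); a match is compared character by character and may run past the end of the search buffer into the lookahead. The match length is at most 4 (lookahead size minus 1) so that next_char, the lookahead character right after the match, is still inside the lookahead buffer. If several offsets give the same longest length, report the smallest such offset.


Try each offset into the search buffer:
  offset=1 (pos 3, char 'b'): match length 0
  offset=2 (pos 2, char 'a'): match length 3
  offset=3 (pos 1, char 'e'): match length 0
  offset=4 (pos 0, char 'e'): match length 0
Longest match has length 3 at offset 2.
next_char = character at position 4 + 3 = 7 -> 'e'

Best match: offset=2, length=3 (matching 'aba' starting at position 2)
LZ77 triple: (2, 3, 'e')


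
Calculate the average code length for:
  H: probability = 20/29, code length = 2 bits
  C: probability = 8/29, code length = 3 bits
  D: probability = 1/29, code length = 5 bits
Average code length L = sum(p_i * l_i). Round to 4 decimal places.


Weighted contributions p_i * l_i:
  H: (20/29) * 2 = 40/29
  C: (8/29) * 3 = 24/29
  D: (1/29) * 5 = 5/29
Sum = (40 + 24 + 5)/29 = 69/29

L = 69/29 = 2.3793 bits/symbol


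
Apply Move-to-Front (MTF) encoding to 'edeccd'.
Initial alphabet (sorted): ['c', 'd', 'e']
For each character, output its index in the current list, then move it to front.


MTF encoding:
'e': index 2 in ['c', 'd', 'e'] -> ['e', 'c', 'd']
'd': index 2 in ['e', 'c', 'd'] -> ['d', 'e', 'c']
'e': index 1 in ['d', 'e', 'c'] -> ['e', 'd', 'c']
'c': index 2 in ['e', 'd', 'c'] -> ['c', 'e', 'd']
'c': index 0 in ['c', 'e', 'd'] -> ['c', 'e', 'd']
'd': index 2 in ['c', 'e', 'd'] -> ['d', 'c', 'e']


Output: [2, 2, 1, 2, 0, 2]


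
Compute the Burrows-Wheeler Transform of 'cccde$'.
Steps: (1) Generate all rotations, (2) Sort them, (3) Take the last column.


Rotations (sorted):
  0: $cccde -> last char: e
  1: cccde$ -> last char: $
  2: ccde$c -> last char: c
  3: cde$cc -> last char: c
  4: de$ccc -> last char: c
  5: e$cccd -> last char: d


BWT = e$cccd


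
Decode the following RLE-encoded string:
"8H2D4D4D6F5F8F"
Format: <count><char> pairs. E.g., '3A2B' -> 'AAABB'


Expanding each <count><char> pair:
  8H -> 'HHHHHHHH'
  2D -> 'DD'
  4D -> 'DDDD'
  4D -> 'DDDD'
  6F -> 'FFFFFF'
  5F -> 'FFFFF'
  8F -> 'FFFFFFFF'

Decoded = HHHHHHHHDDDDDDDDDDFFFFFFFFFFFFFFFFFFF


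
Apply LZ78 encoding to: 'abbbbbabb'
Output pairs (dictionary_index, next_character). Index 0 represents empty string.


LZ78 encoding steps:
Dictionary: {0: ''}
Step 1: w='' (idx 0), next='a' -> output (0, 'a'), add 'a' as idx 1
Step 2: w='' (idx 0), next='b' -> output (0, 'b'), add 'b' as idx 2
Step 3: w='b' (idx 2), next='b' -> output (2, 'b'), add 'bb' as idx 3
Step 4: w='bb' (idx 3), next='a' -> output (3, 'a'), add 'bba' as idx 4
Step 5: w='bb' (idx 3), end of input -> output (3, '')


Encoded: [(0, 'a'), (0, 'b'), (2, 'b'), (3, 'a'), (3, '')]


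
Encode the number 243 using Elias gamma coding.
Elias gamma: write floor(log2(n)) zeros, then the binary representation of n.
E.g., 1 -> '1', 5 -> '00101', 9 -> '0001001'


num_bits = floor(log2(243)) + 1 = 8
leading_zeros = num_bits - 1 = 7
binary(243) = 11110011

Elias gamma(243) = '0000000' + '11110011' = 000000011110011 (15 bits)


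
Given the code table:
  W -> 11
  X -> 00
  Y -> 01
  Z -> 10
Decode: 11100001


Decoding:
11 -> W
10 -> Z
00 -> X
01 -> Y


Result: WZXY


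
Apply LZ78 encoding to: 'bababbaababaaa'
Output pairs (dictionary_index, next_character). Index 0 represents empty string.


LZ78 encoding steps:
Dictionary: {0: ''}
Step 1: w='' (idx 0), next='b' -> output (0, 'b'), add 'b' as idx 1
Step 2: w='' (idx 0), next='a' -> output (0, 'a'), add 'a' as idx 2
Step 3: w='b' (idx 1), next='a' -> output (1, 'a'), add 'ba' as idx 3
Step 4: w='b' (idx 1), next='b' -> output (1, 'b'), add 'bb' as idx 4
Step 5: w='a' (idx 2), next='a' -> output (2, 'a'), add 'aa' as idx 5
Step 6: w='ba' (idx 3), next='b' -> output (3, 'b'), add 'bab' as idx 6
Step 7: w='aa' (idx 5), next='a' -> output (5, 'a'), add 'aaa' as idx 7


Encoded: [(0, 'b'), (0, 'a'), (1, 'a'), (1, 'b'), (2, 'a'), (3, 'b'), (5, 'a')]


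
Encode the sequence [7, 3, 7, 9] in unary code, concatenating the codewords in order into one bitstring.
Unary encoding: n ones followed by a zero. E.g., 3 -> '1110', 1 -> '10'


Encode each number as n ones followed by a terminating 0:
  7 -> 11111110 (8 bits)
  3 -> 1110 (4 bits)
  7 -> 11111110 (8 bits)
  9 -> 1111111110 (10 bits)
Total length = 8 + 4 + 8 + 10 = 30 bits.

Unary([7, 3, 7, 9]) = 111111101110111111101111111110 (30 bits)


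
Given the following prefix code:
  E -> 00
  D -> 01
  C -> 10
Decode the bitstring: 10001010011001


Decoding step by step:
Bits 10 -> C
Bits 00 -> E
Bits 10 -> C
Bits 10 -> C
Bits 01 -> D
Bits 10 -> C
Bits 01 -> D


Decoded message: CECCDCD


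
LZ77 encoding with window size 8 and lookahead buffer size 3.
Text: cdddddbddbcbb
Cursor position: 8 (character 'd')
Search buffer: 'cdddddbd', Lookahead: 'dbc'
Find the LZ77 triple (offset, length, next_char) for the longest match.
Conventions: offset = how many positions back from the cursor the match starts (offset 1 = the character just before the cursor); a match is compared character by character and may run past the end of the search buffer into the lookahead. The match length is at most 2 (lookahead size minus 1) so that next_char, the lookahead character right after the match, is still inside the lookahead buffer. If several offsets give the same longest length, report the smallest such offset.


Try each offset into the search buffer:
  offset=1 (pos 7, char 'd'): match length 1
  offset=2 (pos 6, char 'b'): match length 0
  offset=3 (pos 5, char 'd'): match length 2
  offset=4 (pos 4, char 'd'): match length 1
  offset=5 (pos 3, char 'd'): match length 1
  offset=6 (pos 2, char 'd'): match length 1
  offset=7 (pos 1, char 'd'): match length 1
  offset=8 (pos 0, char 'c'): match length 0
Longest match has length 2 at offset 3.
next_char = character at position 8 + 2 = 10 -> 'c'

Best match: offset=3, length=2 (matching 'db' starting at position 5)
LZ77 triple: (3, 2, 'c')


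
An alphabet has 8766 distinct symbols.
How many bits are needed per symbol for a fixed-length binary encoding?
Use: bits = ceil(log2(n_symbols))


log2(8766) = 13.0977
Bracket: 2^13 = 8192 < 8766 <= 2^14 = 16384
So ceil(log2(8766)) = 14

bits = ceil(log2(8766)) = ceil(13.0977) = 14 bits


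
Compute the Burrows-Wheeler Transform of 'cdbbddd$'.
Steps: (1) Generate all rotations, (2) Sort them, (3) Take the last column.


Rotations (sorted):
  0: $cdbbddd -> last char: d
  1: bbddd$cd -> last char: d
  2: bddd$cdb -> last char: b
  3: cdbbddd$ -> last char: $
  4: d$cdbbdd -> last char: d
  5: dbbddd$c -> last char: c
  6: dd$cdbbd -> last char: d
  7: ddd$cdbb -> last char: b


BWT = ddb$dcdb


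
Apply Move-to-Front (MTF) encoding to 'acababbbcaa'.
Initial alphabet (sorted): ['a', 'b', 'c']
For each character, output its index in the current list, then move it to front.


MTF encoding:
'a': index 0 in ['a', 'b', 'c'] -> ['a', 'b', 'c']
'c': index 2 in ['a', 'b', 'c'] -> ['c', 'a', 'b']
'a': index 1 in ['c', 'a', 'b'] -> ['a', 'c', 'b']
'b': index 2 in ['a', 'c', 'b'] -> ['b', 'a', 'c']
'a': index 1 in ['b', 'a', 'c'] -> ['a', 'b', 'c']
'b': index 1 in ['a', 'b', 'c'] -> ['b', 'a', 'c']
'b': index 0 in ['b', 'a', 'c'] -> ['b', 'a', 'c']
'b': index 0 in ['b', 'a', 'c'] -> ['b', 'a', 'c']
'c': index 2 in ['b', 'a', 'c'] -> ['c', 'b', 'a']
'a': index 2 in ['c', 'b', 'a'] -> ['a', 'c', 'b']
'a': index 0 in ['a', 'c', 'b'] -> ['a', 'c', 'b']


Output: [0, 2, 1, 2, 1, 1, 0, 0, 2, 2, 0]


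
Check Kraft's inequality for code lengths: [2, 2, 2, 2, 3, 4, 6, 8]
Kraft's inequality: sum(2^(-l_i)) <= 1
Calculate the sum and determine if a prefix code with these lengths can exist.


Sum = 2^(-2) + 2^(-2) + 2^(-2) + 2^(-2) + 2^(-3) + 2^(-4) + 2^(-6) + 2^(-8)
    = 0.25 + 0.25 + 0.25 + 0.25 + 0.125 + 0.0625 + 0.015625 + 0.00390625
    = 309/256 = 1.20703125
Since 1.20703125 > 1, Kraft's inequality is NOT satisfied.
A prefix code with these lengths CANNOT exist.

Kraft sum = 1.20703125. Not satisfied.


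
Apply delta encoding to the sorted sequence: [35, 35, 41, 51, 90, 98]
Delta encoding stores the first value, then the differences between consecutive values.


First value: 35
Deltas:
  35 - 35 = 0
  41 - 35 = 6
  51 - 41 = 10
  90 - 51 = 39
  98 - 90 = 8


Delta encoded: [35, 0, 6, 10, 39, 8]


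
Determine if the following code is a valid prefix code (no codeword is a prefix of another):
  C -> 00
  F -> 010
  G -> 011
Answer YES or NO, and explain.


Checking each pair (does one codeword prefix another?):
  C='00' vs F='010': no prefix
  C='00' vs G='011': no prefix
  F='010' vs C='00': no prefix
  F='010' vs G='011': no prefix
  G='011' vs C='00': no prefix
  G='011' vs F='010': no prefix
No violation found over all pairs.

YES -- this is a valid prefix code. No codeword is a prefix of any other codeword.


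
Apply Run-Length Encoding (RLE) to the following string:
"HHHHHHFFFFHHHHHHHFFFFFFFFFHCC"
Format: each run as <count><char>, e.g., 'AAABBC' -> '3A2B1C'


Scanning runs left to right:
  i=0: run of 'H' x 6 -> '6H'
  i=6: run of 'F' x 4 -> '4F'
  i=10: run of 'H' x 7 -> '7H'
  i=17: run of 'F' x 9 -> '9F'
  i=26: run of 'H' x 1 -> '1H'
  i=27: run of 'C' x 2 -> '2C'

RLE = 6H4F7H9F1H2C


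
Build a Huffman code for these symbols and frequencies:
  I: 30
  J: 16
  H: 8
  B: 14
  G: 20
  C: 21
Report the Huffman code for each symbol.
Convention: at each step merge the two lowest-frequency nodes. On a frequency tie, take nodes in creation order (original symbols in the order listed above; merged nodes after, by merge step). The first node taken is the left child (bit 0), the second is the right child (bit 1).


Huffman tree construction:
Step 1: Merge H(8) + B(14) = 22
Step 2: Merge J(16) + G(20) = 36
Step 3: Merge C(21) + (H+B)(22) = 43
Step 4: Merge I(30) + (J+G)(36) = 66
Step 5: Merge (C+(H+B))(43) + (I+(J+G))(66) = 109
Read each symbol's code off the tree from the root (left child = 0, right child = 1).

Codes:
  I: 10 (length 2)
  J: 110 (length 3)
  H: 010 (length 3)
  B: 011 (length 3)
  G: 111 (length 3)
  C: 00 (length 2)
Average code length: 276/109 = 2.5321 bits/symbol


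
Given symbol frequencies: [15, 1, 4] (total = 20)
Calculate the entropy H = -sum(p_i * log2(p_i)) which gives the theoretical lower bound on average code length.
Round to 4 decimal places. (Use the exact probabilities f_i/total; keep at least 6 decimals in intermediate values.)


Per-symbol terms -p_i * log2(p_i) with p_i = f_i/20:
  p = 15/20 = 0.750000: log2(p) = -0.415037, -p*log2(p) = 0.311278
  p = 1/20 = 0.050000: log2(p) = -4.321928, -p*log2(p) = 0.216096
  p = 4/20 = 0.200000: log2(p) = -2.321928, -p*log2(p) = 0.464386
H = 0.311278 + 0.216096 + 0.464386 = 0.991760

H = 0.9918 bits/symbol


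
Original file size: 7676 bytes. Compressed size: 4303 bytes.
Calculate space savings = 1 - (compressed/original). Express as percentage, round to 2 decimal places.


ratio = compressed/original = 4303/7676 = 0.560578
savings = 1 - ratio = 1 - 0.560578 = 0.439422
as a percentage: 0.439422 * 100 = 43.94%

Space savings = 1 - 4303/7676 = 43.94%


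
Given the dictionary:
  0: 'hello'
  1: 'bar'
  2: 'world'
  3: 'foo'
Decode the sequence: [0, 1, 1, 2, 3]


Look up each index in the dictionary:
  0 -> 'hello'
  1 -> 'bar'
  1 -> 'bar'
  2 -> 'world'
  3 -> 'foo'

Decoded: "hello bar bar world foo"


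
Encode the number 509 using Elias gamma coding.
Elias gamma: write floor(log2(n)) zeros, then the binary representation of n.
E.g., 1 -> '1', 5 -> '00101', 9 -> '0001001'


num_bits = floor(log2(509)) + 1 = 9
leading_zeros = num_bits - 1 = 8
binary(509) = 111111101

Elias gamma(509) = '00000000' + '111111101' = 00000000111111101 (17 bits)


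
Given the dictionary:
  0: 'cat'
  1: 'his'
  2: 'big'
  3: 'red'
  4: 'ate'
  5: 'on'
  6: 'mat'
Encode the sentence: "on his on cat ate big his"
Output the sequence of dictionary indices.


Look up each word in the dictionary:
  'on' -> 5
  'his' -> 1
  'on' -> 5
  'cat' -> 0
  'ate' -> 4
  'big' -> 2
  'his' -> 1

Encoded: [5, 1, 5, 0, 4, 2, 1]


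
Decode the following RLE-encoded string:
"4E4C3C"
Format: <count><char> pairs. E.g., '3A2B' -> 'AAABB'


Expanding each <count><char> pair:
  4E -> 'EEEE'
  4C -> 'CCCC'
  3C -> 'CCC'

Decoded = EEEECCCCCCC


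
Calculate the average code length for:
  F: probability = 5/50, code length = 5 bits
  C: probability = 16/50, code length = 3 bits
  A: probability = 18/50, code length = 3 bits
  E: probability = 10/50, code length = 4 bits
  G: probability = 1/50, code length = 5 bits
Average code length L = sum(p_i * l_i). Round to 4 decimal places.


Weighted contributions p_i * l_i:
  F: (5/50) * 5 = 25/50
  C: (16/50) * 3 = 48/50
  A: (18/50) * 3 = 54/50
  E: (10/50) * 4 = 40/50
  G: (1/50) * 5 = 5/50
Sum = (25 + 48 + 54 + 40 + 5)/50 = 172/50

L = 172/50 = 3.4400 bits/symbol


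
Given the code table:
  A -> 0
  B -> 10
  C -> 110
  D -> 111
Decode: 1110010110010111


Decoding:
111 -> D
0 -> A
0 -> A
10 -> B
110 -> C
0 -> A
10 -> B
111 -> D


Result: DAABCABD


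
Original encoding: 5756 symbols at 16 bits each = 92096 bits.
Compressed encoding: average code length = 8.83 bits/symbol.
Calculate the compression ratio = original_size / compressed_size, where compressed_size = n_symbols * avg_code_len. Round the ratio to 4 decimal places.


original_size = n_symbols * orig_bits = 5756 * 16 = 92096 bits
compressed_size = n_symbols * avg_code_len = 5756 * 8.83 = 50825.48 bits
ratio = original_size / compressed_size = 92096 / 50825.48 = 1.812

Compression ratio = 1.812


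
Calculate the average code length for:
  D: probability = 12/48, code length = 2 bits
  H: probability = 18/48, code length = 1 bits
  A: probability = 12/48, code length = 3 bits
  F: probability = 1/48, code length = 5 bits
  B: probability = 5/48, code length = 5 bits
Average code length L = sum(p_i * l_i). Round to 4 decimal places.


Weighted contributions p_i * l_i:
  D: (12/48) * 2 = 24/48
  H: (18/48) * 1 = 18/48
  A: (12/48) * 3 = 36/48
  F: (1/48) * 5 = 5/48
  B: (5/48) * 5 = 25/48
Sum = (24 + 18 + 36 + 5 + 25)/48 = 108/48

L = 108/48 = 2.2500 bits/symbol


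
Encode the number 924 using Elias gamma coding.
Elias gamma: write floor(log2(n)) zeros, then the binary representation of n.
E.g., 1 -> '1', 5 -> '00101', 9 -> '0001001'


num_bits = floor(log2(924)) + 1 = 10
leading_zeros = num_bits - 1 = 9
binary(924) = 1110011100

Elias gamma(924) = '000000000' + '1110011100' = 0000000001110011100 (19 bits)


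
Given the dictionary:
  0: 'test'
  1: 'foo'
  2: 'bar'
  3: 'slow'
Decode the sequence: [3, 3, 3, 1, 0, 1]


Look up each index in the dictionary:
  3 -> 'slow'
  3 -> 'slow'
  3 -> 'slow'
  1 -> 'foo'
  0 -> 'test'
  1 -> 'foo'

Decoded: "slow slow slow foo test foo"


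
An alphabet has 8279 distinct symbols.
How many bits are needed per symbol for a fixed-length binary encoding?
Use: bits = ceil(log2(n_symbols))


log2(8279) = 13.0152
Bracket: 2^13 = 8192 < 8279 <= 2^14 = 16384
So ceil(log2(8279)) = 14

bits = ceil(log2(8279)) = ceil(13.0152) = 14 bits


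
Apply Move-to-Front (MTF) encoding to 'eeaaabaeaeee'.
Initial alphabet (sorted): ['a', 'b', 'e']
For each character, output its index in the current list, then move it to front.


MTF encoding:
'e': index 2 in ['a', 'b', 'e'] -> ['e', 'a', 'b']
'e': index 0 in ['e', 'a', 'b'] -> ['e', 'a', 'b']
'a': index 1 in ['e', 'a', 'b'] -> ['a', 'e', 'b']
'a': index 0 in ['a', 'e', 'b'] -> ['a', 'e', 'b']
'a': index 0 in ['a', 'e', 'b'] -> ['a', 'e', 'b']
'b': index 2 in ['a', 'e', 'b'] -> ['b', 'a', 'e']
'a': index 1 in ['b', 'a', 'e'] -> ['a', 'b', 'e']
'e': index 2 in ['a', 'b', 'e'] -> ['e', 'a', 'b']
'a': index 1 in ['e', 'a', 'b'] -> ['a', 'e', 'b']
'e': index 1 in ['a', 'e', 'b'] -> ['e', 'a', 'b']
'e': index 0 in ['e', 'a', 'b'] -> ['e', 'a', 'b']
'e': index 0 in ['e', 'a', 'b'] -> ['e', 'a', 'b']


Output: [2, 0, 1, 0, 0, 2, 1, 2, 1, 1, 0, 0]


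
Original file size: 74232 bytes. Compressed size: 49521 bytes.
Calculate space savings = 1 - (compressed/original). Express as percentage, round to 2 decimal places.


ratio = compressed/original = 49521/74232 = 0.667111
savings = 1 - ratio = 1 - 0.667111 = 0.332889
as a percentage: 0.332889 * 100 = 33.29%

Space savings = 1 - 49521/74232 = 33.29%


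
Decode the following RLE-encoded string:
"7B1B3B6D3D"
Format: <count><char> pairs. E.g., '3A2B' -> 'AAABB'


Expanding each <count><char> pair:
  7B -> 'BBBBBBB'
  1B -> 'B'
  3B -> 'BBB'
  6D -> 'DDDDDD'
  3D -> 'DDD'

Decoded = BBBBBBBBBBBDDDDDDDDD


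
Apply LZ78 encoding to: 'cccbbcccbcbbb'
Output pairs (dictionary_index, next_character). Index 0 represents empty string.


LZ78 encoding steps:
Dictionary: {0: ''}
Step 1: w='' (idx 0), next='c' -> output (0, 'c'), add 'c' as idx 1
Step 2: w='c' (idx 1), next='c' -> output (1, 'c'), add 'cc' as idx 2
Step 3: w='' (idx 0), next='b' -> output (0, 'b'), add 'b' as idx 3
Step 4: w='b' (idx 3), next='c' -> output (3, 'c'), add 'bc' as idx 4
Step 5: w='cc' (idx 2), next='b' -> output (2, 'b'), add 'ccb' as idx 5
Step 6: w='c' (idx 1), next='b' -> output (1, 'b'), add 'cb' as idx 6
Step 7: w='b' (idx 3), next='b' -> output (3, 'b'), add 'bb' as idx 7


Encoded: [(0, 'c'), (1, 'c'), (0, 'b'), (3, 'c'), (2, 'b'), (1, 'b'), (3, 'b')]


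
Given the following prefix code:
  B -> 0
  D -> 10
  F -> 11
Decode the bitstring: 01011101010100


Decoding step by step:
Bits 0 -> B
Bits 10 -> D
Bits 11 -> F
Bits 10 -> D
Bits 10 -> D
Bits 10 -> D
Bits 10 -> D
Bits 0 -> B


Decoded message: BDFDDDDB


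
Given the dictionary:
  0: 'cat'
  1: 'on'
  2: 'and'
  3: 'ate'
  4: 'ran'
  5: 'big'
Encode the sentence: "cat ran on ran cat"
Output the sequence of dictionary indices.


Look up each word in the dictionary:
  'cat' -> 0
  'ran' -> 4
  'on' -> 1
  'ran' -> 4
  'cat' -> 0

Encoded: [0, 4, 1, 4, 0]


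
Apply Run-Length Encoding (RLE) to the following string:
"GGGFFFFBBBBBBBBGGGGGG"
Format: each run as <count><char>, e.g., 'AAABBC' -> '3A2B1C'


Scanning runs left to right:
  i=0: run of 'G' x 3 -> '3G'
  i=3: run of 'F' x 4 -> '4F'
  i=7: run of 'B' x 8 -> '8B'
  i=15: run of 'G' x 6 -> '6G'

RLE = 3G4F8B6G


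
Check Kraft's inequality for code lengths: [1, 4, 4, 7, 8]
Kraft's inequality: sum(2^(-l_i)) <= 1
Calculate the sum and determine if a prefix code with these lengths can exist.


Sum = 2^(-1) + 2^(-4) + 2^(-4) + 2^(-7) + 2^(-8)
    = 0.5 + 0.0625 + 0.0625 + 0.0078125 + 0.00390625
    = 163/256 = 0.63671875
Since 0.63671875 <= 1, Kraft's inequality IS satisfied.
A prefix code with these lengths CAN exist.

Kraft sum = 0.63671875. Satisfied.


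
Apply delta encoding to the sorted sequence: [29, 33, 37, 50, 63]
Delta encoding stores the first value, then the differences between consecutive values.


First value: 29
Deltas:
  33 - 29 = 4
  37 - 33 = 4
  50 - 37 = 13
  63 - 50 = 13


Delta encoded: [29, 4, 4, 13, 13]


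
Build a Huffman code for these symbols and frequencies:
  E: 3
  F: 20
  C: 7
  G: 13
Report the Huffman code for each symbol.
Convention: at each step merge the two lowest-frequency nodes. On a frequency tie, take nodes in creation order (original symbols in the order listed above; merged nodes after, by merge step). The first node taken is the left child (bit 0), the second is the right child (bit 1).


Huffman tree construction:
Step 1: Merge E(3) + C(7) = 10
Step 2: Merge (E+C)(10) + G(13) = 23
Step 3: Merge F(20) + ((E+C)+G)(23) = 43
Read each symbol's code off the tree from the root (left child = 0, right child = 1).

Codes:
  E: 100 (length 3)
  F: 0 (length 1)
  C: 101 (length 3)
  G: 11 (length 2)
Average code length: 76/43 = 1.7674 bits/symbol


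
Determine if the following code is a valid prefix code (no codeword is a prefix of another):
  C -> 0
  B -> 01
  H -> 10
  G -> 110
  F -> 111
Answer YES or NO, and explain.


Checking each pair (does one codeword prefix another?):
  C='0' vs B='01': prefix -- VIOLATION

NO -- this is NOT a valid prefix code. C (0) is a prefix of B (01).


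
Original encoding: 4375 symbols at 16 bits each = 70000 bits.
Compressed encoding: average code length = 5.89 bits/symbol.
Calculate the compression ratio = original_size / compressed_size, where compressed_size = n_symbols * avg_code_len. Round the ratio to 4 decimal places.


original_size = n_symbols * orig_bits = 4375 * 16 = 70000 bits
compressed_size = n_symbols * avg_code_len = 4375 * 5.89 = 25768.75 bits
ratio = original_size / compressed_size = 70000 / 25768.75 = 2.7165

Compression ratio = 2.7165


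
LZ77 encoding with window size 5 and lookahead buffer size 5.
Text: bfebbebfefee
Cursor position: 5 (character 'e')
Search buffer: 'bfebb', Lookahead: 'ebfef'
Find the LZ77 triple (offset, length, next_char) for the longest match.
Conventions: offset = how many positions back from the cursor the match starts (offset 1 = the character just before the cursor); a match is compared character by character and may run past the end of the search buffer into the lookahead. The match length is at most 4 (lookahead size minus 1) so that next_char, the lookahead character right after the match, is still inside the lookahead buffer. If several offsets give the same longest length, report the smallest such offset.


Try each offset into the search buffer:
  offset=1 (pos 4, char 'b'): match length 0
  offset=2 (pos 3, char 'b'): match length 0
  offset=3 (pos 2, char 'e'): match length 2
  offset=4 (pos 1, char 'f'): match length 0
  offset=5 (pos 0, char 'b'): match length 0
Longest match has length 2 at offset 3.
next_char = character at position 5 + 2 = 7 -> 'f'

Best match: offset=3, length=2 (matching 'eb' starting at position 2)
LZ77 triple: (3, 2, 'f')


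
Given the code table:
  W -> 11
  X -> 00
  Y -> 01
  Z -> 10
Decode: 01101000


Decoding:
01 -> Y
10 -> Z
10 -> Z
00 -> X


Result: YZZX


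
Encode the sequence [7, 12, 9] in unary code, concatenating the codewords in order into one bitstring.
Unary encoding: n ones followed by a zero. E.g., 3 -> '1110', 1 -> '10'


Encode each number as n ones followed by a terminating 0:
  7 -> 11111110 (8 bits)
  12 -> 1111111111110 (13 bits)
  9 -> 1111111110 (10 bits)
Total length = 8 + 13 + 10 = 31 bits.

Unary([7, 12, 9]) = 1111111011111111111101111111110 (31 bits)


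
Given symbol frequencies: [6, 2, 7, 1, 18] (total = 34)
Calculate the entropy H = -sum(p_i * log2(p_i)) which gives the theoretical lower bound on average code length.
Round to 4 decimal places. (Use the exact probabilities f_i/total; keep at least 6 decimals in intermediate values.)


Per-symbol terms -p_i * log2(p_i) with p_i = f_i/34:
  p = 6/34 = 0.176471: log2(p) = -2.502500, -p*log2(p) = 0.441618
  p = 2/34 = 0.058824: log2(p) = -4.087463, -p*log2(p) = 0.240439
  p = 7/34 = 0.205882: log2(p) = -2.280108, -p*log2(p) = 0.469434
  p = 1/34 = 0.029412: log2(p) = -5.087463, -p*log2(p) = 0.149631
  p = 18/34 = 0.529412: log2(p) = -0.917538, -p*log2(p) = 0.485755
H = 0.441618 + 0.240439 + 0.469434 + 0.149631 + 0.485755 = 1.786877

H = 1.7869 bits/symbol


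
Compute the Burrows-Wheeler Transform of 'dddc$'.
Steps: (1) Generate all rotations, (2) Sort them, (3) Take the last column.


Rotations (sorted):
  0: $dddc -> last char: c
  1: c$ddd -> last char: d
  2: dc$dd -> last char: d
  3: ddc$d -> last char: d
  4: dddc$ -> last char: $


BWT = cddd$


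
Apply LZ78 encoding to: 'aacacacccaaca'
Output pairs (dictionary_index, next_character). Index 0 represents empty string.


LZ78 encoding steps:
Dictionary: {0: ''}
Step 1: w='' (idx 0), next='a' -> output (0, 'a'), add 'a' as idx 1
Step 2: w='a' (idx 1), next='c' -> output (1, 'c'), add 'ac' as idx 2
Step 3: w='ac' (idx 2), next='a' -> output (2, 'a'), add 'aca' as idx 3
Step 4: w='' (idx 0), next='c' -> output (0, 'c'), add 'c' as idx 4
Step 5: w='c' (idx 4), next='c' -> output (4, 'c'), add 'cc' as idx 5
Step 6: w='a' (idx 1), next='a' -> output (1, 'a'), add 'aa' as idx 6
Step 7: w='c' (idx 4), next='a' -> output (4, 'a'), add 'ca' as idx 7


Encoded: [(0, 'a'), (1, 'c'), (2, 'a'), (0, 'c'), (4, 'c'), (1, 'a'), (4, 'a')]


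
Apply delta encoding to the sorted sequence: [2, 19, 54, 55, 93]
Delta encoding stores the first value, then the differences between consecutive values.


First value: 2
Deltas:
  19 - 2 = 17
  54 - 19 = 35
  55 - 54 = 1
  93 - 55 = 38


Delta encoded: [2, 17, 35, 1, 38]


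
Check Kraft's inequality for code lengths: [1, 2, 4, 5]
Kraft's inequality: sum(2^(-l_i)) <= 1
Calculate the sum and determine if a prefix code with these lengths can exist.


Sum = 2^(-1) + 2^(-2) + 2^(-4) + 2^(-5)
    = 0.5 + 0.25 + 0.0625 + 0.03125
    = 27/32 = 0.84375
Since 0.84375 <= 1, Kraft's inequality IS satisfied.
A prefix code with these lengths CAN exist.

Kraft sum = 0.84375. Satisfied.


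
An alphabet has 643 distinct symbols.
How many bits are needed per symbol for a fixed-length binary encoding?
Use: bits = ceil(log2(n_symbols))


log2(643) = 9.3287
Bracket: 2^9 = 512 < 643 <= 2^10 = 1024
So ceil(log2(643)) = 10

bits = ceil(log2(643)) = ceil(9.3287) = 10 bits


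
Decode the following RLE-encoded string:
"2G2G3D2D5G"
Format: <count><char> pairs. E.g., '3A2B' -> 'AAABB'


Expanding each <count><char> pair:
  2G -> 'GG'
  2G -> 'GG'
  3D -> 'DDD'
  2D -> 'DD'
  5G -> 'GGGGG'

Decoded = GGGGDDDDDGGGGG


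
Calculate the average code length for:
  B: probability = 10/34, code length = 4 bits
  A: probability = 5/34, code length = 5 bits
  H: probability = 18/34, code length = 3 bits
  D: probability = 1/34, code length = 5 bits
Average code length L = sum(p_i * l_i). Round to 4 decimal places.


Weighted contributions p_i * l_i:
  B: (10/34) * 4 = 40/34
  A: (5/34) * 5 = 25/34
  H: (18/34) * 3 = 54/34
  D: (1/34) * 5 = 5/34
Sum = (40 + 25 + 54 + 5)/34 = 124/34

L = 124/34 = 3.6471 bits/symbol


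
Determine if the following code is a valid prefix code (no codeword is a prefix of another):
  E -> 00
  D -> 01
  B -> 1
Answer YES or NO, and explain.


Checking each pair (does one codeword prefix another?):
  E='00' vs D='01': no prefix
  E='00' vs B='1': no prefix
  D='01' vs E='00': no prefix
  D='01' vs B='1': no prefix
  B='1' vs E='00': no prefix
  B='1' vs D='01': no prefix
No violation found over all pairs.

YES -- this is a valid prefix code. No codeword is a prefix of any other codeword.


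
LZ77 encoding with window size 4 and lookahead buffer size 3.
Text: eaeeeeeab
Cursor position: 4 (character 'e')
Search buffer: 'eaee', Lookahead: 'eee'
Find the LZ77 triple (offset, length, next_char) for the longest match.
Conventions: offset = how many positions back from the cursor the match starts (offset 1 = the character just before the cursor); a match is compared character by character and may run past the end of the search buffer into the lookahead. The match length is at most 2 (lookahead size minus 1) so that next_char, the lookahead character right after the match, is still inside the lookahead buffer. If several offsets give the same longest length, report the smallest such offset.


Try each offset into the search buffer:
  offset=1 (pos 3, char 'e'): match length 2
  offset=2 (pos 2, char 'e'): match length 2
  offset=3 (pos 1, char 'a'): match length 0
  offset=4 (pos 0, char 'e'): match length 1
Longest match has length 2, found at offsets 1, 2; take the smallest, offset 1.
next_char = character at position 4 + 2 = 6 -> 'e'

Best match: offset=1, length=2 (matching 'ee' starting at position 3)
LZ77 triple: (1, 2, 'e')


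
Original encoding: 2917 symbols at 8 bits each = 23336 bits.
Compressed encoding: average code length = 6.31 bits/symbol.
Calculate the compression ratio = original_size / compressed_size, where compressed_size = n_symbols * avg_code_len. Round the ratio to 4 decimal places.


original_size = n_symbols * orig_bits = 2917 * 8 = 23336 bits
compressed_size = n_symbols * avg_code_len = 2917 * 6.31 = 18406.27 bits
ratio = original_size / compressed_size = 23336 / 18406.27 = 1.2678

Compression ratio = 1.2678


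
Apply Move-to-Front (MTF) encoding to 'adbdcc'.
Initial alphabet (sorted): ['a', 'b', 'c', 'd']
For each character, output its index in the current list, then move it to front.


MTF encoding:
'a': index 0 in ['a', 'b', 'c', 'd'] -> ['a', 'b', 'c', 'd']
'd': index 3 in ['a', 'b', 'c', 'd'] -> ['d', 'a', 'b', 'c']
'b': index 2 in ['d', 'a', 'b', 'c'] -> ['b', 'd', 'a', 'c']
'd': index 1 in ['b', 'd', 'a', 'c'] -> ['d', 'b', 'a', 'c']
'c': index 3 in ['d', 'b', 'a', 'c'] -> ['c', 'd', 'b', 'a']
'c': index 0 in ['c', 'd', 'b', 'a'] -> ['c', 'd', 'b', 'a']


Output: [0, 3, 2, 1, 3, 0]


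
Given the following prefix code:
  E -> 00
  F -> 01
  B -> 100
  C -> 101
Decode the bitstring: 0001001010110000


Decoding step by step:
Bits 00 -> E
Bits 01 -> F
Bits 00 -> E
Bits 101 -> C
Bits 01 -> F
Bits 100 -> B
Bits 00 -> E


Decoded message: EFECFBE


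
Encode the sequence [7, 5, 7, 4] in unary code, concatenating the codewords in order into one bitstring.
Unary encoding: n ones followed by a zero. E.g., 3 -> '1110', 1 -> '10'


Encode each number as n ones followed by a terminating 0:
  7 -> 11111110 (8 bits)
  5 -> 111110 (6 bits)
  7 -> 11111110 (8 bits)
  4 -> 11110 (5 bits)
Total length = 8 + 6 + 8 + 5 = 27 bits.

Unary([7, 5, 7, 4]) = 111111101111101111111011110 (27 bits)


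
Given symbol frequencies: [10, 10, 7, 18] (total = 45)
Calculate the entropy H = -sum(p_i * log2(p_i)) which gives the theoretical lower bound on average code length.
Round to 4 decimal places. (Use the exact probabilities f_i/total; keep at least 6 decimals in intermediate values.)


Per-symbol terms -p_i * log2(p_i) with p_i = f_i/45:
  p = 10/45 = 0.222222: log2(p) = -2.169925, -p*log2(p) = 0.482206
  p = 10/45 = 0.222222: log2(p) = -2.169925, -p*log2(p) = 0.482206
  p = 7/45 = 0.155556: log2(p) = -2.684498, -p*log2(p) = 0.417589
  p = 18/45 = 0.400000: log2(p) = -1.321928, -p*log2(p) = 0.528771
H = 0.482206 + 0.482206 + 0.417589 + 0.528771 = 1.910772

H = 1.9108 bits/symbol


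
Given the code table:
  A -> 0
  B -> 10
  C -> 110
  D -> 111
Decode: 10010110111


Decoding:
10 -> B
0 -> A
10 -> B
110 -> C
111 -> D


Result: BABCD


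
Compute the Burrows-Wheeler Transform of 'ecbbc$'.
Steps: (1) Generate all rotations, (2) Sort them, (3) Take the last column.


Rotations (sorted):
  0: $ecbbc -> last char: c
  1: bbc$ec -> last char: c
  2: bc$ecb -> last char: b
  3: c$ecbb -> last char: b
  4: cbbc$e -> last char: e
  5: ecbbc$ -> last char: $


BWT = ccbbe$


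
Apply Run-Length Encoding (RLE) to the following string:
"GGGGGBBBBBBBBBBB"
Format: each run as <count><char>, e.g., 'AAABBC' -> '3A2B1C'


Scanning runs left to right:
  i=0: run of 'G' x 5 -> '5G'
  i=5: run of 'B' x 11 -> '11B'

RLE = 5G11B


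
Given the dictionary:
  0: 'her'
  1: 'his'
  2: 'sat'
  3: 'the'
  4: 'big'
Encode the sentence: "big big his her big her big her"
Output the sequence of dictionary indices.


Look up each word in the dictionary:
  'big' -> 4
  'big' -> 4
  'his' -> 1
  'her' -> 0
  'big' -> 4
  'her' -> 0
  'big' -> 4
  'her' -> 0

Encoded: [4, 4, 1, 0, 4, 0, 4, 0]


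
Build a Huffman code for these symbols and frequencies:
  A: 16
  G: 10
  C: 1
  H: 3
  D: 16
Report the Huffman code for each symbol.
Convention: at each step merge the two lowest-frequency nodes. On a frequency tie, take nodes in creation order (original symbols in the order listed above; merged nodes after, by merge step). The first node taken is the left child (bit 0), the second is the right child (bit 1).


Huffman tree construction:
Step 1: Merge C(1) + H(3) = 4
Step 2: Merge (C+H)(4) + G(10) = 14
Step 3: Merge ((C+H)+G)(14) + A(16) = 30
Step 4: Merge D(16) + (((C+H)+G)+A)(30) = 46
Read each symbol's code off the tree from the root (left child = 0, right child = 1).

Codes:
  A: 11 (length 2)
  G: 101 (length 3)
  C: 1000 (length 4)
  H: 1001 (length 4)
  D: 0 (length 1)
Average code length: 94/46 = 2.0435 bits/symbol


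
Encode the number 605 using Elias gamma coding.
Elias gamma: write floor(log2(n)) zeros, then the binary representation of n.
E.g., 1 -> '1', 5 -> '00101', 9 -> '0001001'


num_bits = floor(log2(605)) + 1 = 10
leading_zeros = num_bits - 1 = 9
binary(605) = 1001011101

Elias gamma(605) = '000000000' + '1001011101' = 0000000001001011101 (19 bits)


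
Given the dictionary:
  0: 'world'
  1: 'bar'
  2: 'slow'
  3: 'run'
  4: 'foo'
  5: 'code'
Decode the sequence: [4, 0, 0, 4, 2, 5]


Look up each index in the dictionary:
  4 -> 'foo'
  0 -> 'world'
  0 -> 'world'
  4 -> 'foo'
  2 -> 'slow'
  5 -> 'code'

Decoded: "foo world world foo slow code"


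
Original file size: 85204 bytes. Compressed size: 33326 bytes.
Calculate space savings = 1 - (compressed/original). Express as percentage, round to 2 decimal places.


ratio = compressed/original = 33326/85204 = 0.391132
savings = 1 - ratio = 1 - 0.391132 = 0.608868
as a percentage: 0.608868 * 100 = 60.89%

Space savings = 1 - 33326/85204 = 60.89%


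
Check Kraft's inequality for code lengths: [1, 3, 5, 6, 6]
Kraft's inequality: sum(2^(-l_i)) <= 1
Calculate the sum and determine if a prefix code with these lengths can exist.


Sum = 2^(-1) + 2^(-3) + 2^(-5) + 2^(-6) + 2^(-6)
    = 0.5 + 0.125 + 0.03125 + 0.015625 + 0.015625
    = 44/64 = 0.6875
Since 0.6875 <= 1, Kraft's inequality IS satisfied.
A prefix code with these lengths CAN exist.

Kraft sum = 0.6875. Satisfied.


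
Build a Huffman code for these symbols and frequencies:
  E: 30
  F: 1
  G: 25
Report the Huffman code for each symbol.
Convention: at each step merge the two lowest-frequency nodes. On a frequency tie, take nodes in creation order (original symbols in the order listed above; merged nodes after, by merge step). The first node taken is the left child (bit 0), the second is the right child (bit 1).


Huffman tree construction:
Step 1: Merge F(1) + G(25) = 26
Step 2: Merge (F+G)(26) + E(30) = 56
Read each symbol's code off the tree from the root (left child = 0, right child = 1).

Codes:
  E: 1 (length 1)
  F: 00 (length 2)
  G: 01 (length 2)
Average code length: 82/56 = 1.4643 bits/symbol


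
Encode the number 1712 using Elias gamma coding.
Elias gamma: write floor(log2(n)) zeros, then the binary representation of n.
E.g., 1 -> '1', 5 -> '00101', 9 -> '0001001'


num_bits = floor(log2(1712)) + 1 = 11
leading_zeros = num_bits - 1 = 10
binary(1712) = 11010110000

Elias gamma(1712) = '0000000000' + '11010110000' = 000000000011010110000 (21 bits)


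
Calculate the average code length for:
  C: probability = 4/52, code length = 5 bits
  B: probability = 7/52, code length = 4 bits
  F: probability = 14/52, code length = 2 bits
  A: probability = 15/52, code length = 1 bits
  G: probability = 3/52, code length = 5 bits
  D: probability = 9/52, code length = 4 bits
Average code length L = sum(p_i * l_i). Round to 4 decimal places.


Weighted contributions p_i * l_i:
  C: (4/52) * 5 = 20/52
  B: (7/52) * 4 = 28/52
  F: (14/52) * 2 = 28/52
  A: (15/52) * 1 = 15/52
  G: (3/52) * 5 = 15/52
  D: (9/52) * 4 = 36/52
Sum = (20 + 28 + 28 + 15 + 15 + 36)/52 = 142/52

L = 142/52 = 2.7308 bits/symbol


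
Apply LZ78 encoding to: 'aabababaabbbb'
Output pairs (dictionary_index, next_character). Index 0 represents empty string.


LZ78 encoding steps:
Dictionary: {0: ''}
Step 1: w='' (idx 0), next='a' -> output (0, 'a'), add 'a' as idx 1
Step 2: w='a' (idx 1), next='b' -> output (1, 'b'), add 'ab' as idx 2
Step 3: w='ab' (idx 2), next='a' -> output (2, 'a'), add 'aba' as idx 3
Step 4: w='' (idx 0), next='b' -> output (0, 'b'), add 'b' as idx 4
Step 5: w='a' (idx 1), next='a' -> output (1, 'a'), add 'aa' as idx 5
Step 6: w='b' (idx 4), next='b' -> output (4, 'b'), add 'bb' as idx 6
Step 7: w='bb' (idx 6), end of input -> output (6, '')


Encoded: [(0, 'a'), (1, 'b'), (2, 'a'), (0, 'b'), (1, 'a'), (4, 'b'), (6, '')]
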